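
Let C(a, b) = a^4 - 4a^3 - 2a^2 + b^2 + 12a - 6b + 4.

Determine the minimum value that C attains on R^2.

-14

C(a,b) separates as P(a) + Q(b) + 4, so its minimum is min P + min Q + 4.
P'(a) = 4(a - 3)(a - 1)(a + 1) vanishes at a ∈ {-1, 1, 3}; Q'(b) = 2b - 6 vanishes at b ∈ {3}.
Local minima of P (where P''>0): P(-1)=-9, P(3)=-9. Local minima of Q: Q(3)=-9.
So the global minimum of C is P(-1) + Q(3) + 4 = -9 − 9 + 4 = -14, attained at (-1, 3).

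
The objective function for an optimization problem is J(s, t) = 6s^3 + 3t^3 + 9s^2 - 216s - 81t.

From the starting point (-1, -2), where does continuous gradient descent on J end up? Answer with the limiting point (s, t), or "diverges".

J is separable, so gradient descent decouples: s follows -∂J/∂s, t follows -∂J/∂t.
∂J/∂s = 18(s - 3)(s + 4); at s=-1 this is -216, so s increases.
∂J/∂t = 9(t - 3)(t + 3); at t=-2 this is -45, so t increases.
s converges to its nearest critical value 3 (a local min of the s-part); t converges to 3. The iterate converges to (3, 3).

(3, 3)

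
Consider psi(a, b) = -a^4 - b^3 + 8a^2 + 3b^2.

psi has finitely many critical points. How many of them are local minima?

psi separates as a function of a plus a function of b, so ∇psi=0 decouples.
∂psi/∂a = -4a(a - 2)(a + 2) = 0 at a ∈ {-2, 0, 2}; ∂psi/∂b = -3b(b - 2) = 0 at b ∈ {0, 2}.
The Hessian is diagonal: diag(psi_aa, psi_bb). Second derivatives: psi_aa(-2)=-32, psi_aa(0)=16, psi_aa(2)=-32; psi_bb(0)=6, psi_bb(2)=-6.
Local minima occur where both diagonal entries positive: (0, 0). Count: 1.

1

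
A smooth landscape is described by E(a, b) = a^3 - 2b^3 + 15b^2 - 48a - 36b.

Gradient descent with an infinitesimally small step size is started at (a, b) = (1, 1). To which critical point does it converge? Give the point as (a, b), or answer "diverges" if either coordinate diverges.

(4, 2)

E is separable, so gradient descent decouples: a follows -∂E/∂a, b follows -∂E/∂b.
∂E/∂a = 3(a - 4)(a + 4); at a=1 this is -45, so a increases.
∂E/∂b = -6(b - 3)(b - 2); at b=1 this is -12, so b increases.
a converges to its nearest critical value 4 (a local min of the a-part); b converges to 2. The iterate converges to (4, 2).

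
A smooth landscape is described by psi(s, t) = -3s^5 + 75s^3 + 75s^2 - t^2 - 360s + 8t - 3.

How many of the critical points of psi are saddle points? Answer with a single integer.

psi separates as a function of s plus a function of t, so ∇psi=0 decouples.
∂psi/∂s = -15(s - 4)(s - 1)(s + 2)(s + 3) = 0 at s ∈ {-3, -2, 1, 4}; ∂psi/∂t = -2(t - 4) = 0 at t ∈ {4}.
The Hessian is diagonal: diag(psi_ss, psi_tt). Second derivatives: psi_ss(-3)=420, psi_ss(-2)=-270, psi_ss(1)=540, psi_ss(4)=-1890; psi_tt(4)=-2.
Saddle points occur where the two diagonal entries have opposite signs: (-3, 4), (1, 4). Count: 2.

2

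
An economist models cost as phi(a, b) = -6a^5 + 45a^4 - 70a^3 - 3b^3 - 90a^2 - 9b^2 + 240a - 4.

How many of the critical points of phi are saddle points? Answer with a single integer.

4

phi separates as a function of a plus a function of b, so ∇phi=0 decouples.
∂phi/∂a = -30(a - 4)(a - 2)(a - 1)(a + 1) = 0 at a ∈ {-1, 1, 2, 4}; ∂phi/∂b = -9b(b + 2) = 0 at b ∈ {-2, 0}.
The Hessian is diagonal: diag(phi_aa, phi_bb). Second derivatives: phi_aa(-1)=900, phi_aa(1)=-180, phi_aa(2)=180, phi_aa(4)=-900; phi_bb(-2)=18, phi_bb(0)=-18.
Saddle points occur where the two diagonal entries have opposite signs: (-1, 0), (1, -2), (2, 0), (4, -2). Count: 4.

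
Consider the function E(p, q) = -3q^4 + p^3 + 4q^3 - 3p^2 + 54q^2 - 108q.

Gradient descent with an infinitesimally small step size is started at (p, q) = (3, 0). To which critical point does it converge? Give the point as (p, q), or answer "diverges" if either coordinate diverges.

E is separable, so gradient descent decouples: p follows -∂E/∂p, q follows -∂E/∂q.
∂E/∂p = 3p(p - 2); at p=3 this is 9, so p decreases.
∂E/∂q = -12(q - 3)(q - 1)(q + 3); at q=0 this is -108, so q increases.
p converges to its nearest critical value 2 (a local min of the p-part); q converges to 1. The iterate converges to (2, 1).

(2, 1)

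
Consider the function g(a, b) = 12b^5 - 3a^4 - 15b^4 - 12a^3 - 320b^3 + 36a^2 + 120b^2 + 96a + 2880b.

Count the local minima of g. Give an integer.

g separates as a function of a plus a function of b, so ∇g=0 decouples.
∂g/∂a = -12(a - 2)(a + 1)(a + 4) = 0 at a ∈ {-4, -1, 2}; ∂g/∂b = 60(b - 4)(b - 2)(b + 2)(b + 3) = 0 at b ∈ {-3, -2, 2, 4}.
The Hessian is diagonal: diag(g_aa, g_bb). Second derivatives: g_aa(-4)=-216, g_aa(-1)=108, g_aa(2)=-216; g_bb(-3)=-2100, g_bb(-2)=1440, g_bb(2)=-2400, g_bb(4)=5040.
Local minima occur where both diagonal entries positive: (-1, -2), (-1, 4). Count: 2.

2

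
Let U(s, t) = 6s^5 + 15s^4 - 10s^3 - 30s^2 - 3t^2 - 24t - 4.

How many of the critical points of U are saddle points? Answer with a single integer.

U separates as a function of s plus a function of t, so ∇U=0 decouples.
∂U/∂s = 30s(s - 1)(s + 1)(s + 2) = 0 at s ∈ {-2, -1, 0, 1}; ∂U/∂t = -6(t + 4) = 0 at t ∈ {-4}.
The Hessian is diagonal: diag(U_ss, U_tt). Second derivatives: U_ss(-2)=-180, U_ss(-1)=60, U_ss(0)=-60, U_ss(1)=180; U_tt(-4)=-6.
Saddle points occur where the two diagonal entries have opposite signs: (-1, -4), (1, -4). Count: 2.

2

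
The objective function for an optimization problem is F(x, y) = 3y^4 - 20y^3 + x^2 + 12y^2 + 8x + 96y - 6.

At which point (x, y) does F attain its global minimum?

F(x,y) separates as P(x) + Q(y) − 6, so its minimum is min P + min Q − 6.
P'(x) = 2x + 8 vanishes at x ∈ {-4}; Q'(y) = 12(y - 4)(y - 2)(y + 1) vanishes at y ∈ {-1, 2, 4}.
Local minima of P (where P''>0): P(-4)=-16. Local minima of Q: Q(-1)=-61, Q(4)=64.
So the global minimum of F is P(-4) + Q(-1) − 6 = -16 − 61 − 6 = -83, attained at (-4, -1).

(-4, -1)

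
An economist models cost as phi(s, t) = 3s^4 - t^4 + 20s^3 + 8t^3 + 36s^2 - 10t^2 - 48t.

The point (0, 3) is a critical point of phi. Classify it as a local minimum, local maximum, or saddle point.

The mixed partial ∂²phi/∂s∂t is 0, so the Hessian at any point is diag(phi_ss, phi_tt) = diag(12(3s^2 + 10s + 6), 4(-3t^2 + 12t - 5)).
At (0, 3): H = diag(72, 16).
Both eigenvalues are positive, so H is positive definite: a local minimum.

local minimum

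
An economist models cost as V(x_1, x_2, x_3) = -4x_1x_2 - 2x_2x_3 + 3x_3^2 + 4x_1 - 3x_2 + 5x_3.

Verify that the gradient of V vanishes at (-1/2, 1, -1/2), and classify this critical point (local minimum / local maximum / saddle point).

∇V = (-4x_2 + 4, -4x_1 - 2x_3 - 3, -2x_2 + 6x_3 + 5); substituting (-1/2, 1, -1/2) gives ∇V = (0, 0, 0), so (-1/2, 1, -1/2) is indeed a critical point.
The Hessian is constant: H = [[0, -4, 0], [-4, 0, -2], [0, -2, 6]].
Leading principal minors: Δ₁ = 0, Δ₂ = -16, Δ₃ = -96.
The minors fit neither the all-positive nor the alternating-sign pattern, so H is indefinite: a saddle point.

saddle point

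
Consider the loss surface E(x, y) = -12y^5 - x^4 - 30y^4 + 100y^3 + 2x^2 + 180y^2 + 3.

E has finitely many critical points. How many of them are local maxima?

4

E separates as a function of x plus a function of y, so ∇E=0 decouples.
∂E/∂x = -4x(x - 1)(x + 1) = 0 at x ∈ {-1, 0, 1}; ∂E/∂y = -60y(y - 2)(y + 1)(y + 3) = 0 at y ∈ {-3, -1, 0, 2}.
The Hessian is diagonal: diag(E_xx, E_yy). Second derivatives: E_xx(-1)=-8, E_xx(0)=4, E_xx(1)=-8; E_yy(-3)=1800, E_yy(-1)=-360, E_yy(0)=360, E_yy(2)=-1800.
Local maxima occur where both diagonal entries negative: (-1, -1), (-1, 2), (1, -1), (1, 2). Count: 4.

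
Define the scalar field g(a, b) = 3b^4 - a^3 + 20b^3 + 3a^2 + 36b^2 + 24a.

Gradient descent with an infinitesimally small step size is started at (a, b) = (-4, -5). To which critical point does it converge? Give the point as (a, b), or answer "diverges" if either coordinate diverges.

(-2, -3)

g is separable, so gradient descent decouples: a follows -∂g/∂a, b follows -∂g/∂b.
∂g/∂a = -3(a - 4)(a + 2); at a=-4 this is -48, so a increases.
∂g/∂b = 12b(b + 2)(b + 3); at b=-5 this is -360, so b increases.
a converges to its nearest critical value -2 (a local min of the a-part); b converges to -3. The iterate converges to (-2, -3).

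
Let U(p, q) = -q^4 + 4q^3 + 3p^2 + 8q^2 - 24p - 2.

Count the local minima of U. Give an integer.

U separates as a function of p plus a function of q, so ∇U=0 decouples.
∂U/∂p = 6(p - 4) = 0 at p ∈ {4}; ∂U/∂q = -4q(q - 4)(q + 1) = 0 at q ∈ {-1, 0, 4}.
The Hessian is diagonal: diag(U_pp, U_qq). Second derivatives: U_pp(4)=6; U_qq(-1)=-20, U_qq(0)=16, U_qq(4)=-80.
Local minima occur where both diagonal entries positive: (4, 0). Count: 1.

1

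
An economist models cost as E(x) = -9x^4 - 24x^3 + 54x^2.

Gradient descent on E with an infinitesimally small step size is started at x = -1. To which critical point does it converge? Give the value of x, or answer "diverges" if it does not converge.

0

E'(x) = -36x(x - 1)(x + 3), so E'(-1) = -144.
Gradient descent moves in the -E' direction, i.e. x is increasing.
The nearest critical point in that direction is x = 0, where E'' = 108 > 0 (a local minimum). The iterate converges there.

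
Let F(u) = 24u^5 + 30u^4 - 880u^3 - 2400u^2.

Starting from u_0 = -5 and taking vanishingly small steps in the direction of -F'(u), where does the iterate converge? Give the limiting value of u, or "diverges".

diverges

F'(u) = 120u(u - 5)(u + 2)(u + 4), so F'(-5) = 18000.
Gradient descent moves in the -F' direction, i.e. u is decreasing.
There is no critical point below u=-5, and F' keeps the same sign, so the iterate runs off to −∞.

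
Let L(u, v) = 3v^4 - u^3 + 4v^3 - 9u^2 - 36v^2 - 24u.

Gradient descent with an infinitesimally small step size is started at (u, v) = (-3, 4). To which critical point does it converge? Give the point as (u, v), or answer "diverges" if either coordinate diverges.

L is separable, so gradient descent decouples: u follows -∂L/∂u, v follows -∂L/∂v.
∂L/∂u = -3(u + 2)(u + 4); at u=-3 this is 3, so u decreases.
∂L/∂v = 12v(v - 2)(v + 3); at v=4 this is 672, so v decreases.
u converges to its nearest critical value -4 (a local min of the u-part); v converges to 2. The iterate converges to (-4, 2).

(-4, 2)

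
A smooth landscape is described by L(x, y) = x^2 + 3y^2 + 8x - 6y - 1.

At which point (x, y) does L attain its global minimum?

(-4, 1)

L(x,y) separates as P(x) + Q(y) − 1, so its minimum is min P + min Q − 1.
P'(x) = 2x + 8 vanishes at x ∈ {-4}; Q'(y) = 6y - 6 vanishes at y ∈ {1}.
Local minima of P (where P''>0): P(-4)=-16. Local minima of Q: Q(1)=-3.
So the global minimum of L is P(-4) + Q(1) − 1 = -16 − 3 − 1 = -20, attained at (-4, 1).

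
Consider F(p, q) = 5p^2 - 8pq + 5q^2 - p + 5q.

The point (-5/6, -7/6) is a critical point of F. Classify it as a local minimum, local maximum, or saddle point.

local minimum

The Hessian of F is constant: H = [[10, -8], [-8, 10]].
det(H) = 10·10 − (-8)² = 36.
det(H) > 0 and tr(H) = 20 > 0, so H is positive definite and the point is a local minimum.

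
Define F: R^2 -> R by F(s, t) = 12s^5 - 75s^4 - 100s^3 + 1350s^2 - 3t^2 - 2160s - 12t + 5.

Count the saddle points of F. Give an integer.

2

F separates as a function of s plus a function of t, so ∇F=0 decouples.
∂F/∂s = 60(s - 4)(s - 3)(s - 1)(s + 3) = 0 at s ∈ {-3, 1, 3, 4}; ∂F/∂t = -6(t + 2) = 0 at t ∈ {-2}.
The Hessian is diagonal: diag(F_ss, F_tt). Second derivatives: F_ss(-3)=-10080, F_ss(1)=1440, F_ss(3)=-720, F_ss(4)=1260; F_tt(-2)=-6.
Saddle points occur where the two diagonal entries have opposite signs: (1, -2), (4, -2). Count: 2.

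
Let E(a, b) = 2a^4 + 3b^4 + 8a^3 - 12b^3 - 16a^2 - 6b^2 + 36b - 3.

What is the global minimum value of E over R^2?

-286

E(a,b) separates as P(a) + Q(b) − 3, so its minimum is min P + min Q − 3.
P'(a) = 8a(a - 1)(a + 4) vanishes at a ∈ {-4, 0, 1}; Q'(b) = 12(b - 3)(b - 1)(b + 1) vanishes at b ∈ {-1, 1, 3}.
Local minima of P (where P''>0): P(-4)=-256, P(1)=-6. Local minima of Q: Q(-1)=-27, Q(3)=-27.
So the global minimum of E is P(-4) + Q(-1) − 3 = -256 − 27 − 3 = -286, attained at (-4, -1).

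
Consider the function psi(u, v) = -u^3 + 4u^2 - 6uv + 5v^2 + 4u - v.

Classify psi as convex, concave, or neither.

The term -u^3 is cubic, so the Hessian is not constant.
∂²psi/∂u² = -6u + 8, which takes both signs as u varies (negative for sufficiently large u). A diagonal entry of the Hessian changing sign means the Hessian is neither positive- nor negative-semidefinite on all of R^2.

neither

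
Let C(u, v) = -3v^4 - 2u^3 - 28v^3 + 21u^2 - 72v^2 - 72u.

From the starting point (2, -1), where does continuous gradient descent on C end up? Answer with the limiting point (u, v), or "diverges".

(3, -3)

C is separable, so gradient descent decouples: u follows -∂C/∂u, v follows -∂C/∂v.
∂C/∂u = -6(u - 4)(u - 3); at u=2 this is -12, so u increases.
∂C/∂v = -12v(v + 3)(v + 4); at v=-1 this is 72, so v decreases.
u converges to its nearest critical value 3 (a local min of the u-part); v converges to -3. The iterate converges to (3, -3).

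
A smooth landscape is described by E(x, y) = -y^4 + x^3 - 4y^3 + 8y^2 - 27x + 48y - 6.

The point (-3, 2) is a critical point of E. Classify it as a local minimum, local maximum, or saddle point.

local maximum

The mixed partial ∂²E/∂x∂y is 0, so the Hessian at any point is diag(E_xx, E_yy) = diag(6x, 4(-3y^2 - 6y + 4)).
At (-3, 2): H = diag(-18, -80).
Both eigenvalues are negative, so H is negative definite: a local maximum.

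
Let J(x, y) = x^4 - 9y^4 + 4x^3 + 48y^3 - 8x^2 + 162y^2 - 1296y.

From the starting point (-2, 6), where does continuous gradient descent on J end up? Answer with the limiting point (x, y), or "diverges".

diverges

J is separable, so gradient descent decouples: x follows -∂J/∂x, y follows -∂J/∂y.
∂J/∂x = 4x(x - 1)(x + 4); at x=-2 this is 48, so x decreases.
∂J/∂y = -36(y - 4)(y - 3)(y + 3); at y=6 this is -1944, so y increases.
The y-coordinate has no critical point in that direction and runs off to infinity.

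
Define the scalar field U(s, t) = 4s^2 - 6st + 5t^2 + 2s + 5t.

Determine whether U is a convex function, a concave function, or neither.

convex

U is quadratic, so its Hessian is the constant matrix H = [[8, -6], [-6, 10]].
det(H) = 44, tr(H) = 18.
det(H) > 0 and tr(H) > 0, so H is positive definite everywhere: convex.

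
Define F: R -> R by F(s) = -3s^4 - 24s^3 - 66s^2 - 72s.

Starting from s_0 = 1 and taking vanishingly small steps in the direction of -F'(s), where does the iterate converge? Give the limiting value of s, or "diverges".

F'(s) = -12(s + 1)(s + 2)(s + 3), so F'(1) = -288.
Gradient descent moves in the -F' direction, i.e. s is increasing.
There is no critical point above s=1, and F' keeps the same sign, so the iterate runs off to +∞.

diverges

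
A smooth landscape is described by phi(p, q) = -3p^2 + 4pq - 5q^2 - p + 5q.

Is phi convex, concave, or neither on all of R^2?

phi is quadratic, so its Hessian is the constant matrix H = [[-6, 4], [4, -10]].
det(H) = 44, tr(H) = -16.
det(H) > 0 and tr(H) < 0, so H is negative definite everywhere: concave.

concave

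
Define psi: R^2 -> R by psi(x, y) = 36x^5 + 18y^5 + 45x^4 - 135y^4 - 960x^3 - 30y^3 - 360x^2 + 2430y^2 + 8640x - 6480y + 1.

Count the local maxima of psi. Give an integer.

psi separates as a function of x plus a function of y, so ∇psi=0 decouples.
∂psi/∂x = 180(x - 3)(x - 2)(x + 2)(x + 4) = 0 at x ∈ {-4, -2, 2, 3}; ∂psi/∂y = 90(y - 4)(y - 3)(y - 2)(y + 3) = 0 at y ∈ {-3, 2, 3, 4}.
The Hessian is diagonal: diag(psi_xx, psi_yy). Second derivatives: psi_xx(-4)=-15120, psi_xx(-2)=7200, psi_xx(2)=-4320, psi_xx(3)=6300; psi_yy(-3)=-18900, psi_yy(2)=900, psi_yy(3)=-540, psi_yy(4)=1260.
Local maxima occur where both diagonal entries negative: (-4, -3), (-4, 3), (2, -3), (2, 3). Count: 4.

4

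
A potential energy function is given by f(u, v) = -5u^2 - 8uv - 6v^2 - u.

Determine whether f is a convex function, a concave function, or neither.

concave

f is quadratic, so its Hessian is the constant matrix H = [[-10, -8], [-8, -12]].
det(H) = 56, tr(H) = -22.
det(H) > 0 and tr(H) < 0, so H is negative definite everywhere: concave.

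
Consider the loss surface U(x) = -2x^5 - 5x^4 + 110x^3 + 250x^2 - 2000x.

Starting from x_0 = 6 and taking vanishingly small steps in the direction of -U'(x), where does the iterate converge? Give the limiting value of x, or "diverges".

U'(x) = -10(x - 5)(x - 2)(x + 4)(x + 5), so U'(6) = -4400.
Gradient descent moves in the -U' direction, i.e. x is increasing.
There is no critical point above x=6, and U' keeps the same sign, so the iterate runs off to +∞.

diverges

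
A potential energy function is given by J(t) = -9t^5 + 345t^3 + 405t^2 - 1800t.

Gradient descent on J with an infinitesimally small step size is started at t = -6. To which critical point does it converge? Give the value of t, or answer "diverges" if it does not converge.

J'(t) = -45(t - 5)(t - 1)(t + 2)(t + 4), so J'(-6) = -27720.
Gradient descent moves in the -J' direction, i.e. t is increasing.
The nearest critical point in that direction is t = -4, where J'' = 4050 > 0 (a local minimum). The iterate converges there.

-4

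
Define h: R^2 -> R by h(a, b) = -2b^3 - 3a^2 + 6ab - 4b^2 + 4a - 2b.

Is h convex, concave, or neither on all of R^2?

The term -2b^3 is cubic, so the Hessian is not constant.
∂²h/∂b² = -12b - 8, which takes both signs as b varies (negative for sufficiently large b). A diagonal entry of the Hessian changing sign means the Hessian is neither positive- nor negative-semidefinite on all of R^2.

neither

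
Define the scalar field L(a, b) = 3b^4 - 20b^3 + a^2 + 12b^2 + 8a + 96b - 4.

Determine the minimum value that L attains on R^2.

-81

L(a,b) separates as P(a) + Q(b) − 4, so its minimum is min P + min Q − 4.
P'(a) = 2a + 8 vanishes at a ∈ {-4}; Q'(b) = 12(b - 4)(b - 2)(b + 1) vanishes at b ∈ {-1, 2, 4}.
Local minima of P (where P''>0): P(-4)=-16. Local minima of Q: Q(-1)=-61, Q(4)=64.
So the global minimum of L is P(-4) + Q(-1) − 4 = -16 − 61 − 4 = -81, attained at (-4, -1).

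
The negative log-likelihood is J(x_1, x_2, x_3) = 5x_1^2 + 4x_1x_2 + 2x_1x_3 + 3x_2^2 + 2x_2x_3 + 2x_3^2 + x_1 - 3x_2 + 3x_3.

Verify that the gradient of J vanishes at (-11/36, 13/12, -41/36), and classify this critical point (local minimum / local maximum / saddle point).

local minimum

∇J = (10x_1 + 4x_2 + 2x_3 + 1, 4x_1 + 6x_2 + 2x_3 - 3, 2x_1 + 2x_2 + 4x_3 + 3); substituting (-11/36, 13/12, -41/36) gives ∇J = (0, 0, 0), so (-11/36, 13/12, -41/36) is indeed a critical point.
The Hessian is constant: H = [[10, 4, 2], [4, 6, 2], [2, 2, 4]].
Leading principal minors: Δ₁ = 10, Δ₂ = 44, Δ₃ = 144.
All leading minors are positive, so H is positive definite: a local minimum.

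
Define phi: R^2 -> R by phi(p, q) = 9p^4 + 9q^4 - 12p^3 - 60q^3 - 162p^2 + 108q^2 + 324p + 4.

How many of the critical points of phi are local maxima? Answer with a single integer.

phi separates as a function of p plus a function of q, so ∇phi=0 decouples.
∂phi/∂p = 36(p - 3)(p - 1)(p + 3) = 0 at p ∈ {-3, 1, 3}; ∂phi/∂q = 36q(q - 3)(q - 2) = 0 at q ∈ {0, 2, 3}.
The Hessian is diagonal: diag(phi_pp, phi_qq). Second derivatives: phi_pp(-3)=864, phi_pp(1)=-288, phi_pp(3)=432; phi_qq(0)=216, phi_qq(2)=-72, phi_qq(3)=108.
Local maxima occur where both diagonal entries negative: (1, 2). Count: 1.

1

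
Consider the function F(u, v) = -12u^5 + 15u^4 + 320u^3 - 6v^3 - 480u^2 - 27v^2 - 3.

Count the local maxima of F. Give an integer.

F separates as a function of u plus a function of v, so ∇F=0 decouples.
∂F/∂u = -60u(u - 4)(u - 1)(u + 4) = 0 at u ∈ {-4, 0, 1, 4}; ∂F/∂v = -18v(v + 3) = 0 at v ∈ {-3, 0}.
The Hessian is diagonal: diag(F_uu, F_vv). Second derivatives: F_uu(-4)=9600, F_uu(0)=-960, F_uu(1)=900, F_uu(4)=-5760; F_vv(-3)=54, F_vv(0)=-54.
Local maxima occur where both diagonal entries negative: (0, 0), (4, 0). Count: 2.

2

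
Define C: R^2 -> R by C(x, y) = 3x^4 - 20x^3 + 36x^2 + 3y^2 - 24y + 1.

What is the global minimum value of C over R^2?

-47

C(x,y) separates as P(x) + Q(y) + 1, so its minimum is min P + min Q + 1.
P'(x) = 12x(x - 3)(x - 2) vanishes at x ∈ {0, 2, 3}; Q'(y) = 6y - 24 vanishes at y ∈ {4}.
Local minima of P (where P''>0): P(0)=0, P(3)=27. Local minima of Q: Q(4)=-48.
So the global minimum of C is P(0) + Q(4) + 1 = 0 − 48 + 1 = -47, attained at (0, 4).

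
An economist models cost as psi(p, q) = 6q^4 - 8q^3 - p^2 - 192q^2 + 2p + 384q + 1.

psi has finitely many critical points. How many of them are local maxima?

1

psi separates as a function of p plus a function of q, so ∇psi=0 decouples.
∂psi/∂p = -2(p - 1) = 0 at p ∈ {1}; ∂psi/∂q = 24(q - 4)(q - 1)(q + 4) = 0 at q ∈ {-4, 1, 4}.
The Hessian is diagonal: diag(psi_pp, psi_qq). Second derivatives: psi_pp(1)=-2; psi_qq(-4)=960, psi_qq(1)=-360, psi_qq(4)=576.
Local maxima occur where both diagonal entries negative: (1, 1). Count: 1.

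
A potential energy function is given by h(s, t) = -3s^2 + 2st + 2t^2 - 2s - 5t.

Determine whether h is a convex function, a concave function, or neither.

h is quadratic, so its Hessian is the constant matrix H = [[-6, 2], [2, 4]].
det(H) = -28, tr(H) = -2.
det(H) < 0, so H is indefinite: neither convex nor concave.

neither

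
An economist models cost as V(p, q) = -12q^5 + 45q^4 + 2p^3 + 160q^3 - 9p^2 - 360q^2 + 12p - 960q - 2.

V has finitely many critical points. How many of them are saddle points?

4

V separates as a function of p plus a function of q, so ∇V=0 decouples.
∂V/∂p = 6(p - 2)(p - 1) = 0 at p ∈ {1, 2}; ∂V/∂q = -60(q - 4)(q - 2)(q + 1)(q + 2) = 0 at q ∈ {-2, -1, 2, 4}.
The Hessian is diagonal: diag(V_pp, V_qq). Second derivatives: V_pp(1)=-6, V_pp(2)=6; V_qq(-2)=1440, V_qq(-1)=-900, V_qq(2)=1440, V_qq(4)=-3600.
Saddle points occur where the two diagonal entries have opposite signs: (1, -2), (1, 2), (2, -1), (2, 4). Count: 4.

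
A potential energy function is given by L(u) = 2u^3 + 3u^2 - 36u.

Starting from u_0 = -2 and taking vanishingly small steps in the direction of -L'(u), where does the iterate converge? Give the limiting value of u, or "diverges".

L'(u) = 6(u - 2)(u + 3), so L'(-2) = -24.
Gradient descent moves in the -L' direction, i.e. u is increasing.
The nearest critical point in that direction is u = 2, where L'' = 30 > 0 (a local minimum). The iterate converges there.

2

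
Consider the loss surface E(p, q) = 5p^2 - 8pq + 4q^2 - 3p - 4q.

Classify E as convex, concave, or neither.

convex

E is quadratic, so its Hessian is the constant matrix H = [[10, -8], [-8, 8]].
det(H) = 16, tr(H) = 18.
det(H) > 0 and tr(H) > 0, so H is positive definite everywhere: convex.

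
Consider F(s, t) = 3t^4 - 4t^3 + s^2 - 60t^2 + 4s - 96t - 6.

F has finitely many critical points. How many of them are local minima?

F separates as a function of s plus a function of t, so ∇F=0 decouples.
∂F/∂s = 2(s + 2) = 0 at s ∈ {-2}; ∂F/∂t = 12(t - 4)(t + 1)(t + 2) = 0 at t ∈ {-2, -1, 4}.
The Hessian is diagonal: diag(F_ss, F_tt). Second derivatives: F_ss(-2)=2; F_tt(-2)=72, F_tt(-1)=-60, F_tt(4)=360.
Local minima occur where both diagonal entries positive: (-2, -2), (-2, 4). Count: 2.

2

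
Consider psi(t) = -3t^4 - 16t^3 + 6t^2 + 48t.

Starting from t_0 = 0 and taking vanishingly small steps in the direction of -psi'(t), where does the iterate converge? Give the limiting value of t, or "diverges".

-1

psi'(t) = -12(t - 1)(t + 1)(t + 4), so psi'(0) = 48.
Gradient descent moves in the -psi' direction, i.e. t is decreasing.
The nearest critical point in that direction is t = -1, where psi'' = 72 > 0 (a local minimum). The iterate converges there.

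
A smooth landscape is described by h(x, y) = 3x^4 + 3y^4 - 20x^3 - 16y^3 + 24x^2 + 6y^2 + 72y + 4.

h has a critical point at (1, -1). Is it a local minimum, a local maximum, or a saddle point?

saddle point

The mixed partial ∂²h/∂x∂y is 0, so the Hessian at any point is diag(h_xx, h_yy) = diag(12(3x^2 - 10x + 4), 12(3y^2 - 8y + 1)).
At (1, -1): H = diag(-36, 144).
The eigenvalues have opposite signs, so H is indefinite: a saddle point.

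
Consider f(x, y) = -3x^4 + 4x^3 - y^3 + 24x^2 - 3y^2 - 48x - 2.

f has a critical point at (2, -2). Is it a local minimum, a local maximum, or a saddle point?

The mixed partial ∂²f/∂x∂y is 0, so the Hessian at any point is diag(f_xx, f_yy) = diag(12(-3x^2 + 2x + 4), -6(y + 1)).
At (2, -2): H = diag(-48, 6).
The eigenvalues have opposite signs, so H is indefinite: a saddle point.

saddle point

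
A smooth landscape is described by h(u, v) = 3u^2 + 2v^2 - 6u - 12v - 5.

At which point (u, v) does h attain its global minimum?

(1, 3)

h(u,v) separates as P(u) + Q(v) − 5, so its minimum is min P + min Q − 5.
P'(u) = 6u - 6 vanishes at u ∈ {1}; Q'(v) = 4v - 12 vanishes at v ∈ {3}.
Local minima of P (where P''>0): P(1)=-3. Local minima of Q: Q(3)=-18.
So the global minimum of h is P(1) + Q(3) − 5 = -3 − 18 − 5 = -26, attained at (1, 3).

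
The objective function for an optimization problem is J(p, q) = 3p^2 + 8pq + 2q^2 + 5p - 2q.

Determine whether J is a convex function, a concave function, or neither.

J is quadratic, so its Hessian is the constant matrix H = [[6, 8], [8, 4]].
det(H) = -40, tr(H) = 10.
det(H) < 0, so H is indefinite: neither convex nor concave.

neither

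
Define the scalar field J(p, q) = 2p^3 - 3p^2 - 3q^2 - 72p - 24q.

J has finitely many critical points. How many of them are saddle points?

1

J separates as a function of p plus a function of q, so ∇J=0 decouples.
∂J/∂p = 6(p - 4)(p + 3) = 0 at p ∈ {-3, 4}; ∂J/∂q = -6(q + 4) = 0 at q ∈ {-4}.
The Hessian is diagonal: diag(J_pp, J_qq). Second derivatives: J_pp(-3)=-42, J_pp(4)=42; J_qq(-4)=-6.
Saddle points occur where the two diagonal entries have opposite signs: (4, -4). Count: 1.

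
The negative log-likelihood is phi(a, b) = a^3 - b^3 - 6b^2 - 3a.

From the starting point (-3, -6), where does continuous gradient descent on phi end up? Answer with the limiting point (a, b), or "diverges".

diverges

phi is separable, so gradient descent decouples: a follows -∂phi/∂a, b follows -∂phi/∂b.
∂phi/∂a = 3(a - 1)(a + 1); at a=-3 this is 24, so a decreases.
∂phi/∂b = -3b(b + 4); at b=-6 this is -36, so b increases.
The a-coordinate has no critical point in that direction and runs off to infinity.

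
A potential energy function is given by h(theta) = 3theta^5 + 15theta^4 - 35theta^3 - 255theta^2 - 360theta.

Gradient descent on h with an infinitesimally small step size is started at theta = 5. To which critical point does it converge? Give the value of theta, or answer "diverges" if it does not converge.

3

h'(theta) = 15(theta - 3)(theta + 1)(theta + 2)(theta + 4), so h'(5) = 11340.
Gradient descent moves in the -h' direction, i.e. theta is decreasing.
The nearest critical point in that direction is theta = 3, where h'' = 2100 > 0 (a local minimum). The iterate converges there.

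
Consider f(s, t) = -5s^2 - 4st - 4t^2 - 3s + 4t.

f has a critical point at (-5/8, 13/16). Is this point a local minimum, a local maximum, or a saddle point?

The Hessian of f is constant: H = [[-10, -4], [-4, -8]].
det(H) = (-10)·(-8) − (-4)² = 64.
det(H) > 0 and tr(H) = -18 < 0, so H is negative definite and the point is a local maximum.

local maximum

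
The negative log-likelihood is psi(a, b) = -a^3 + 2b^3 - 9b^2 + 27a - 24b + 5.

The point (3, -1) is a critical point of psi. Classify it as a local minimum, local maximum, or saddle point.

local maximum

The mixed partial ∂²psi/∂a∂b is 0, so the Hessian at any point is diag(psi_aa, psi_bb) = diag(-6a, 6(2b - 3)).
At (3, -1): H = diag(-18, -30).
Both eigenvalues are negative, so H is negative definite: a local maximum.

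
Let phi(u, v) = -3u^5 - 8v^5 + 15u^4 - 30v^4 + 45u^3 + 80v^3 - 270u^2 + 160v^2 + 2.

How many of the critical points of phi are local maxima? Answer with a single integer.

phi separates as a function of u plus a function of v, so ∇phi=0 decouples.
∂phi/∂u = -15u(u - 4)(u - 3)(u + 3) = 0 at u ∈ {-3, 0, 3, 4}; ∂phi/∂v = -40v(v - 2)(v + 1)(v + 4) = 0 at v ∈ {-4, -1, 0, 2}.
The Hessian is diagonal: diag(phi_uu, phi_vv). Second derivatives: phi_uu(-3)=1890, phi_uu(0)=-540, phi_uu(3)=270, phi_uu(4)=-420; phi_vv(-4)=2880, phi_vv(-1)=-360, phi_vv(0)=320, phi_vv(2)=-1440.
Local maxima occur where both diagonal entries negative: (0, -1), (0, 2), (4, -1), (4, 2). Count: 4.

4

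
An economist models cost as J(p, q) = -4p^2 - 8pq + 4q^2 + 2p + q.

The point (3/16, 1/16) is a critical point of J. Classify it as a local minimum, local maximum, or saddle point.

The Hessian of J is constant: H = [[-8, -8], [-8, 8]].
det(H) = (-8)·8 − (-8)² = -128.
Since det(H) < 0, H is indefinite and the critical point is a saddle point.

saddle point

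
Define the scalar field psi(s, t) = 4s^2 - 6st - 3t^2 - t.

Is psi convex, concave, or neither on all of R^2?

psi is quadratic, so its Hessian is the constant matrix H = [[8, -6], [-6, -6]].
det(H) = -84, tr(H) = 2.
det(H) < 0, so H is indefinite: neither convex nor concave.

neither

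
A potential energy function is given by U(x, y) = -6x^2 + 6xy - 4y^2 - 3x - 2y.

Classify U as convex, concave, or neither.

U is quadratic, so its Hessian is the constant matrix H = [[-12, 6], [6, -8]].
det(H) = 60, tr(H) = -20.
det(H) > 0 and tr(H) < 0, so H is negative definite everywhere: concave.

concave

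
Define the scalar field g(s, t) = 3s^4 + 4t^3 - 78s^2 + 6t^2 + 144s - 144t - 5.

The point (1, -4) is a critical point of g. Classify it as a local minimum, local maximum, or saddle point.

The mixed partial ∂²g/∂s∂t is 0, so the Hessian at any point is diag(g_ss, g_tt) = diag(12(3s^2 - 13), 12(2t + 1)).
At (1, -4): H = diag(-120, -84).
Both eigenvalues are negative, so H is negative definite: a local maximum.

local maximum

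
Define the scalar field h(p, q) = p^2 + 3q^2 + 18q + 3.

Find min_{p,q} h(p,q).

h(p,q) separates as A(p) + B(q) + 3, so its minimum is min A + min B + 3.
A'(p) = 2p vanishes at p ∈ {0}; B'(q) = 6q + 18 vanishes at q ∈ {-3}.
Local minima of A (where A''>0): A(0)=0. Local minima of B: B(-3)=-27.
So the global minimum of h is A(0) + B(-3) + 3 = 0 − 27 + 3 = -24, attained at (0, -3).

-24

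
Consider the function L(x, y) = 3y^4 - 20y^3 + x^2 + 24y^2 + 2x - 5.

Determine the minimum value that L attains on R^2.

L(x,y) separates as P(x) + Q(y) − 5, so its minimum is min P + min Q − 5.
P'(x) = 2x + 2 vanishes at x ∈ {-1}; Q'(y) = 12y(y - 4)(y - 1) vanishes at y ∈ {0, 1, 4}.
Local minima of P (where P''>0): P(-1)=-1. Local minima of Q: Q(0)=0, Q(4)=-128.
So the global minimum of L is P(-1) + Q(4) − 5 = -1 − 128 − 5 = -134, attained at (-1, 4).

-134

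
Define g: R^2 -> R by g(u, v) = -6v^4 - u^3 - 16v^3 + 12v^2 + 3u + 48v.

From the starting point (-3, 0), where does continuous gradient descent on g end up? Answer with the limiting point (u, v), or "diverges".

(-1, -1)

g is separable, so gradient descent decouples: u follows -∂g/∂u, v follows -∂g/∂v.
∂g/∂u = -3(u - 1)(u + 1); at u=-3 this is -24, so u increases.
∂g/∂v = -24(v - 1)(v + 1)(v + 2); at v=0 this is 48, so v decreases.
u converges to its nearest critical value -1 (a local min of the u-part); v converges to -1. The iterate converges to (-1, -1).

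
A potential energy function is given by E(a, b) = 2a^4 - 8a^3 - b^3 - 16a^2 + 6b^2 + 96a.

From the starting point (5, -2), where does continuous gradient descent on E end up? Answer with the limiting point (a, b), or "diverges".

E is separable, so gradient descent decouples: a follows -∂E/∂a, b follows -∂E/∂b.
∂E/∂a = 8(a - 3)(a - 2)(a + 2); at a=5 this is 336, so a decreases.
∂E/∂b = -3b(b - 4); at b=-2 this is -36, so b increases.
a converges to its nearest critical value 3 (a local min of the a-part); b converges to 0. The iterate converges to (3, 0).

(3, 0)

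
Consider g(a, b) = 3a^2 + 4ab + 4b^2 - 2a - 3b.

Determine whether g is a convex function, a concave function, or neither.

convex

g is quadratic, so its Hessian is the constant matrix H = [[6, 4], [4, 8]].
det(H) = 32, tr(H) = 14.
det(H) > 0 and tr(H) > 0, so H is positive definite everywhere: convex.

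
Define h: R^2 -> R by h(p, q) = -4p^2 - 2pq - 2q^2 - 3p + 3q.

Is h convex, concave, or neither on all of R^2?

h is quadratic, so its Hessian is the constant matrix H = [[-8, -2], [-2, -4]].
det(H) = 28, tr(H) = -12.
det(H) > 0 and tr(H) < 0, so H is negative definite everywhere: concave.

concave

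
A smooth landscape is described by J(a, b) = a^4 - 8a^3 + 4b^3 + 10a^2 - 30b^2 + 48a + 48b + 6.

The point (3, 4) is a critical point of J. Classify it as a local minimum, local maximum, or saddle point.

saddle point

The mixed partial ∂²J/∂a∂b is 0, so the Hessian at any point is diag(J_aa, J_bb) = diag(4(3a^2 - 12a + 5), 12(2b - 5)).
At (3, 4): H = diag(-16, 36).
The eigenvalues have opposite signs, so H is indefinite: a saddle point.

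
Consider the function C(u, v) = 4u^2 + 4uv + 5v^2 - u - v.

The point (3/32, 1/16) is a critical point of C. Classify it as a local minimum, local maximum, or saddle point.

The Hessian of C is constant: H = [[8, 4], [4, 10]].
det(H) = 8·10 − 4² = 64.
det(H) > 0 and tr(H) = 18 > 0, so H is positive definite and the point is a local minimum.

local minimum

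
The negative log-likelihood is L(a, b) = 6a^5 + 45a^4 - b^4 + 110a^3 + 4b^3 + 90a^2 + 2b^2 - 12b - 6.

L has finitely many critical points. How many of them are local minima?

2

L separates as a function of a plus a function of b, so ∇L=0 decouples.
∂L/∂a = 30a(a + 1)(a + 2)(a + 3) = 0 at a ∈ {-3, -2, -1, 0}; ∂L/∂b = -4(b - 3)(b - 1)(b + 1) = 0 at b ∈ {-1, 1, 3}.
The Hessian is diagonal: diag(L_aa, L_bb). Second derivatives: L_aa(-3)=-180, L_aa(-2)=60, L_aa(-1)=-60, L_aa(0)=180; L_bb(-1)=-32, L_bb(1)=16, L_bb(3)=-32.
Local minima occur where both diagonal entries positive: (-2, 1), (0, 1). Count: 2.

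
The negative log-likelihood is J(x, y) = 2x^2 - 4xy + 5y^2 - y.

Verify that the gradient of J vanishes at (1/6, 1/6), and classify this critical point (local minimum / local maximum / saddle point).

∇J = (4x - 4y, -4x + 10y - 1); substituting (1/6, 1/6) gives ∇J = (0, 0), so (1/6, 1/6) is indeed a critical point.
The Hessian of J is constant: H = [[4, -4], [-4, 10]].
det(H) = 4·10 − (-4)² = 24.
det(H) > 0 and tr(H) = 14 > 0, so H is positive definite and the point is a local minimum.

local minimum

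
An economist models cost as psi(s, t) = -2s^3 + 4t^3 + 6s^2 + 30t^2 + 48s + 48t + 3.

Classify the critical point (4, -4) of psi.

The mixed partial ∂²psi/∂s∂t is 0, so the Hessian at any point is diag(psi_ss, psi_tt) = diag(12(-s + 1), 12(2t + 5)).
At (4, -4): H = diag(-36, -36).
Both eigenvalues are negative, so H is negative definite: a local maximum.

local maximum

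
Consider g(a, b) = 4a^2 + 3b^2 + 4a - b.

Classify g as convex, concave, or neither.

convex

g is quadratic, so its Hessian is the constant matrix H = [[8, 0], [0, 6]].
det(H) = 48, tr(H) = 14.
det(H) > 0 and tr(H) > 0, so H is positive definite everywhere: convex.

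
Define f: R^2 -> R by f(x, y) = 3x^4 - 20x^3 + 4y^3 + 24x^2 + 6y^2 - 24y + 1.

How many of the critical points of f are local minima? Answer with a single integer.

2

f separates as a function of x plus a function of y, so ∇f=0 decouples.
∂f/∂x = 12x(x - 4)(x - 1) = 0 at x ∈ {0, 1, 4}; ∂f/∂y = 12(y - 1)(y + 2) = 0 at y ∈ {-2, 1}.
The Hessian is diagonal: diag(f_xx, f_yy). Second derivatives: f_xx(0)=48, f_xx(1)=-36, f_xx(4)=144; f_yy(-2)=-36, f_yy(1)=36.
Local minima occur where both diagonal entries positive: (0, 1), (4, 1). Count: 2.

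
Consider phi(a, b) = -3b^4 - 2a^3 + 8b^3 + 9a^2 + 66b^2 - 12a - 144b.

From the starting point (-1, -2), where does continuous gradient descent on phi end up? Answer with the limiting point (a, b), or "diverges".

(1, 1)

phi is separable, so gradient descent decouples: a follows -∂phi/∂a, b follows -∂phi/∂b.
∂phi/∂a = -6(a - 2)(a - 1); at a=-1 this is -36, so a increases.
∂phi/∂b = -12(b - 4)(b - 1)(b + 3); at b=-2 this is -216, so b increases.
a converges to its nearest critical value 1 (a local min of the a-part); b converges to 1. The iterate converges to (1, 1).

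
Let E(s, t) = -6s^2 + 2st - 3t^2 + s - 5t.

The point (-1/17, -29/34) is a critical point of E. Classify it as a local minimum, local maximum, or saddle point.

local maximum

The Hessian of E is constant: H = [[-12, 2], [2, -6]].
det(H) = (-12)·(-6) − 2² = 68.
det(H) > 0 and tr(H) = -18 < 0, so H is negative definite and the point is a local maximum.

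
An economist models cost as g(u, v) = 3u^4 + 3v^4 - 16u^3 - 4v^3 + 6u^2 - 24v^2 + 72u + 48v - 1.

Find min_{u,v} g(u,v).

-160

g(u,v) separates as P(u) + Q(v) − 1, so its minimum is min P + min Q − 1.
P'(u) = 12(u - 3)(u - 2)(u + 1) vanishes at u ∈ {-1, 2, 3}; Q'(v) = 12(v - 2)(v - 1)(v + 2) vanishes at v ∈ {-2, 1, 2}.
Local minima of P (where P''>0): P(-1)=-47, P(3)=81. Local minima of Q: Q(-2)=-112, Q(2)=16.
So the global minimum of g is P(-1) + Q(-2) − 1 = -47 − 112 − 1 = -160, attained at (-1, -2).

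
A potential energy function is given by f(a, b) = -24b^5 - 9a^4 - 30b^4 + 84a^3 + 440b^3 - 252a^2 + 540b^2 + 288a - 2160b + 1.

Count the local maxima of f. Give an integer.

4

f separates as a function of a plus a function of b, so ∇f=0 decouples.
∂f/∂a = -36(a - 4)(a - 2)(a - 1) = 0 at a ∈ {1, 2, 4}; ∂f/∂b = -120(b - 3)(b - 1)(b + 2)(b + 3) = 0 at b ∈ {-3, -2, 1, 3}.
The Hessian is diagonal: diag(f_aa, f_bb). Second derivatives: f_aa(1)=-108, f_aa(2)=72, f_aa(4)=-216; f_bb(-3)=2880, f_bb(-2)=-1800, f_bb(1)=2880, f_bb(3)=-7200.
Local maxima occur where both diagonal entries negative: (1, -2), (1, 3), (4, -2), (4, 3). Count: 4.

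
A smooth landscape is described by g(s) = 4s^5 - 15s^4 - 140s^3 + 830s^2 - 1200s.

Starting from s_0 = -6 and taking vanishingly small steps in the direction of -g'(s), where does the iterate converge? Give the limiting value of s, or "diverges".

g'(s) = 20(s - 4)(s - 3)(s - 1)(s + 5), so g'(-6) = 12600.
Gradient descent moves in the -g' direction, i.e. s is decreasing.
There is no critical point below s=-6, and g' keeps the same sign, so the iterate runs off to −∞.

diverges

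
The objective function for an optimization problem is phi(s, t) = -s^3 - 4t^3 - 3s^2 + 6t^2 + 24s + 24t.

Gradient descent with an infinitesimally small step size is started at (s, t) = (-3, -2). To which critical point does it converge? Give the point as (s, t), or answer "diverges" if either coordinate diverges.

phi is separable, so gradient descent decouples: s follows -∂phi/∂s, t follows -∂phi/∂t.
∂phi/∂s = -3(s - 2)(s + 4); at s=-3 this is 15, so s decreases.
∂phi/∂t = -12(t - 2)(t + 1); at t=-2 this is -48, so t increases.
s converges to its nearest critical value -4 (a local min of the s-part); t converges to -1. The iterate converges to (-4, -1).

(-4, -1)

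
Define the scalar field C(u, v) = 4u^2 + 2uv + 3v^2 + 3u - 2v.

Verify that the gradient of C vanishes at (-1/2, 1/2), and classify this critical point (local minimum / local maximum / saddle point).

local minimum

∇C = (8u + 2v + 3, 2u + 6v - 2); substituting (-1/2, 1/2) gives ∇C = (0, 0), so (-1/2, 1/2) is indeed a critical point.
The Hessian of C is constant: H = [[8, 2], [2, 6]].
det(H) = 8·6 − 2² = 44.
det(H) > 0 and tr(H) = 14 > 0, so H is positive definite and the point is a local minimum.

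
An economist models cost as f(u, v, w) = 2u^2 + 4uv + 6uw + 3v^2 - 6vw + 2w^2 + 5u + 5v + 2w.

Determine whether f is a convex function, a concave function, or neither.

neither

f is quadratic, so its Hessian is the constant matrix H = [[4, 4, 6], [4, 6, -6], [6, -6, 4]].
Leading principal minors: 4, 8, -616.
Neither pattern holds ⇒ H is indefinite ⇒ neither convex nor concave.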